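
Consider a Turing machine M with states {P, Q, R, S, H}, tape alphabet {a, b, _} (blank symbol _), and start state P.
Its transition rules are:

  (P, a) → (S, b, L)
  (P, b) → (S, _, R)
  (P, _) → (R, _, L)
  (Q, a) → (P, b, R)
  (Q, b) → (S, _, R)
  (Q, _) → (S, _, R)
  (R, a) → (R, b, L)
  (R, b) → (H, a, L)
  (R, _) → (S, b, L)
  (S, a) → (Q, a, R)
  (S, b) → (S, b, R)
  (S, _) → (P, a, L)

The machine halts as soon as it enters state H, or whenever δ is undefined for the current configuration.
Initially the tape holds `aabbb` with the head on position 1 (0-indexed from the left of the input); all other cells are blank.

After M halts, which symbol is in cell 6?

a

state=P head=1 tape=a[a]bbb____   (P,a)→(S,b,L)
state=S head=0 tape=[a]bbbb____   (S,a)→(Q,a,R)
state=Q head=1 tape=a[b]bbb____   (Q,b)→(S,_,R)
state=S head=2 tape=a_[b]bb____   (S,b)→(S,b,R)
state=S head=3 tape=a_b[b]b____   (S,b)→(S,b,R)
state=S head=4 tape=a_bb[b]____   (S,b)→(S,b,R)
state=S head=5 tape=a_bbb[_]___   (S,_)→(P,a,L)
state=P head=4 tape=a_bb[b]a___   (P,b)→(S,_,R)
state=S head=5 tape=a_bb_[a]___   (S,a)→(Q,a,R)
state=Q head=6 tape=a_bb_a[_]__   (Q,_)→(S,_,R)
state=S head=7 tape=a_bb_a_[_]_   (S,_)→(P,a,L)
state=P head=6 tape=a_bb_a[_]a_   (P,_)→(R,_,L)
state=R head=5 tape=a_bb_[a]_a_   (R,a)→(R,b,L)
state=R head=4 tape=a_bb[_]b_a_   (R,_)→(S,b,L)
state=S head=3 tape=a_b[b]bb_a_   (S,b)→(S,b,R)
state=S head=4 tape=a_bb[b]b_a_   (S,b)→(S,b,R)
state=S head=5 tape=a_bbb[b]_a_   (S,b)→(S,b,R)
state=S head=6 tape=a_bbbb[_]a_   (S,_)→(P,a,L)
state=P head=5 tape=a_bbb[b]aa_   (P,b)→(S,_,R)
state=S head=6 tape=a_bbb_[a]a_   (S,a)→(Q,a,R)
state=Q head=7 tape=a_bbb_a[a]_   (Q,a)→(P,b,R)
state=P head=8 tape=a_bbb_ab[_]   (P,_)→(R,_,L)
state=R head=7 tape=a_bbb_a[b]_   (R,b)→(H,a,L)
state=H head=6 tape=a_bbb_[a]a_
Cell 6 holds a when M halts.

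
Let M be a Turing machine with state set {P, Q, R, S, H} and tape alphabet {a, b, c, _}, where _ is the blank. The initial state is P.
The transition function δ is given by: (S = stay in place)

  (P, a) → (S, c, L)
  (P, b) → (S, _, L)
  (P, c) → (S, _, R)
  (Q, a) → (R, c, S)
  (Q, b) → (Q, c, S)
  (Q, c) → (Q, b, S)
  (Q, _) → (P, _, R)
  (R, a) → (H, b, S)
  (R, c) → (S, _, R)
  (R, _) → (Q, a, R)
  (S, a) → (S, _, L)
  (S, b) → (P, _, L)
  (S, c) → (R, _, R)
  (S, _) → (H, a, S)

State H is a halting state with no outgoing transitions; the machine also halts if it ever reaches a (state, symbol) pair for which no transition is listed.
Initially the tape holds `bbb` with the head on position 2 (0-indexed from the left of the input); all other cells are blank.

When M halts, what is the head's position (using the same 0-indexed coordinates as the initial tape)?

P | _bb[b]   read b → write _, move L, go to S
S | _b[b]_   read b → write _, move L, go to P
P | _[b]__   read b → write _, move L, go to S
S | [_]___   read _ → write a, move S, go to H
H | [a]___
At halt the head is at cell -1.

-1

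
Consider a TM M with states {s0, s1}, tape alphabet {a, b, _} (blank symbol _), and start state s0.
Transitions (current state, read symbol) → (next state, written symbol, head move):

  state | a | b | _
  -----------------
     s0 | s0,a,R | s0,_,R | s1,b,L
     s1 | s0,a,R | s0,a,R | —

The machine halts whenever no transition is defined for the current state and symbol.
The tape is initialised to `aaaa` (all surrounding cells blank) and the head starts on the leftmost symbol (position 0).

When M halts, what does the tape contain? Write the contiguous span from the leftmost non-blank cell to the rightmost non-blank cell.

aaaa_b

s0 | [a]aaa__   read a → write a, move R, go to s0
s0 | a[a]aa__   read a → write a, move R, go to s0
s0 | aa[a]a__   read a → write a, move R, go to s0
s0 | aaa[a]__   read a → write a, move R, go to s0
s0 | aaaa[_]_   read _ → write b, move L, go to s1
s1 | aaa[a]b_   read a → write a, move R, go to s0
s0 | aaaa[b]_   read b → write _, move R, go to s0
s0 | aaaa_[_]   read _ → write b, move L, go to s1
s1 | aaaa[_]b
The non-blank tape span at halt is aaaa_b.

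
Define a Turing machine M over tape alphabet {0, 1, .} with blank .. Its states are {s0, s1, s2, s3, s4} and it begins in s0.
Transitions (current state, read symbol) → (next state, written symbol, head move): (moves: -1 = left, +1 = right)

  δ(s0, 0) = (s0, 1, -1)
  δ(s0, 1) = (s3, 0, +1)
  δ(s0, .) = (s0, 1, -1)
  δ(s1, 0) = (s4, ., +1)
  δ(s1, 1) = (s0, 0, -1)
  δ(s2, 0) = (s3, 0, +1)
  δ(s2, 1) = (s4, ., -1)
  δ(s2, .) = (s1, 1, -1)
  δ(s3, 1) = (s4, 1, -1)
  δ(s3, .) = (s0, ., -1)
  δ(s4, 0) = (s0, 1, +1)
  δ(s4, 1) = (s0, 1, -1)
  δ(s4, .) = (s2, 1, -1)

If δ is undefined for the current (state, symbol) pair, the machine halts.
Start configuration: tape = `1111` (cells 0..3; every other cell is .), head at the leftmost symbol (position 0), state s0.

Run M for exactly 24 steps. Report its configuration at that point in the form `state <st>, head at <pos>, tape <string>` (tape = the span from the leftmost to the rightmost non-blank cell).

state=s0 head=0 tape=[1]111.   (s0,1)→(s3,0,+1)
state=s3 head=1 tape=0[1]11.   (s3,1)→(s4,1,-1)
state=s4 head=0 tape=[0]111.   (s4,0)→(s0,1,+1)
state=s0 head=1 tape=1[1]11.   (s0,1)→(s3,0,+1)
state=s3 head=2 tape=10[1]1.   (s3,1)→(s4,1,-1)
state=s4 head=1 tape=1[0]11.   (s4,0)→(s0,1,+1)
state=s0 head=2 tape=11[1]1.   (s0,1)→(s3,0,+1)
state=s3 head=3 tape=110[1].   (s3,1)→(s4,1,-1)
state=s4 head=2 tape=11[0]1.   (s4,0)→(s0,1,+1)
state=s0 head=3 tape=111[1].   (s0,1)→(s3,0,+1)
state=s3 head=4 tape=1110[.]   (s3,.)→(s0,.,-1)
state=s0 head=3 tape=111[0].   (s0,0)→(s0,1,-1)
state=s0 head=2 tape=11[1]1.   (s0,1)→(s3,0,+1)
state=s3 head=3 tape=110[1].   (s3,1)→(s4,1,-1)
state=s4 head=2 tape=11[0]1.   (s4,0)→(s0,1,+1)
state=s0 head=3 tape=111[1].   (s0,1)→(s3,0,+1)
state=s3 head=4 tape=1110[.]   (s3,.)→(s0,.,-1)
state=s0 head=3 tape=111[0].   (s0,0)→(s0,1,-1)
state=s0 head=2 tape=11[1]1.   (s0,1)→(s3,0,+1)
state=s3 head=3 tape=110[1].   (s3,1)→(s4,1,-1)
state=s4 head=2 tape=11[0]1.   (s4,0)→(s0,1,+1)
state=s0 head=3 tape=111[1].   (s0,1)→(s3,0,+1)
state=s3 head=4 tape=1110[.]   (s3,.)→(s0,.,-1)
state=s0 head=3 tape=111[0].   (s0,0)→(s0,1,-1)
state=s0 head=2 tape=11[1]1.
After 24 steps: state s0, head at 2, tape 1111.

state s0, head at 2, tape 1111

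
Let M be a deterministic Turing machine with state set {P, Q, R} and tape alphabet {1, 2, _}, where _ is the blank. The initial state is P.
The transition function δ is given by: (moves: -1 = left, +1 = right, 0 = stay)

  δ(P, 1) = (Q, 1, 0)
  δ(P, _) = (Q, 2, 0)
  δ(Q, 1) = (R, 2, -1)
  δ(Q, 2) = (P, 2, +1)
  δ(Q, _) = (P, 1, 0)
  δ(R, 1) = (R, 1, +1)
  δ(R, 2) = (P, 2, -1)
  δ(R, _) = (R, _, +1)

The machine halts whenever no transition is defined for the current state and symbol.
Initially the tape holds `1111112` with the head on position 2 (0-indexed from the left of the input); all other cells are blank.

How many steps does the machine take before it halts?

state=P head=2 tape=_11[1]1112   (P,1)→(Q,1,0)
state=Q head=2 tape=_11[1]1112   (Q,1)→(R,2,-1)
state=R head=1 tape=_1[1]21112   (R,1)→(R,1,+1)
state=R head=2 tape=_11[2]1112   (R,2)→(P,2,-1)
state=P head=1 tape=_1[1]21112   (P,1)→(Q,1,0)
state=Q head=1 tape=_1[1]21112   (Q,1)→(R,2,-1)
state=R head=0 tape=_[1]221112   (R,1)→(R,1,+1)
state=R head=1 tape=_1[2]21112   (R,2)→(P,2,-1)
state=P head=0 tape=_[1]221112   (P,1)→(Q,1,0)
state=Q head=0 tape=_[1]221112   (Q,1)→(R,2,-1)
state=R head=-1 tape=[_]2221112   (R,_)→(R,_,+1)
state=R head=0 tape=_[2]221112   (R,2)→(P,2,-1)
state=P head=-1 tape=[_]2221112   (P,_)→(Q,2,0)
state=Q head=-1 tape=[2]2221112   (Q,2)→(P,2,+1)
state=P head=0 tape=2[2]221112
M halts after 14 transitions.

14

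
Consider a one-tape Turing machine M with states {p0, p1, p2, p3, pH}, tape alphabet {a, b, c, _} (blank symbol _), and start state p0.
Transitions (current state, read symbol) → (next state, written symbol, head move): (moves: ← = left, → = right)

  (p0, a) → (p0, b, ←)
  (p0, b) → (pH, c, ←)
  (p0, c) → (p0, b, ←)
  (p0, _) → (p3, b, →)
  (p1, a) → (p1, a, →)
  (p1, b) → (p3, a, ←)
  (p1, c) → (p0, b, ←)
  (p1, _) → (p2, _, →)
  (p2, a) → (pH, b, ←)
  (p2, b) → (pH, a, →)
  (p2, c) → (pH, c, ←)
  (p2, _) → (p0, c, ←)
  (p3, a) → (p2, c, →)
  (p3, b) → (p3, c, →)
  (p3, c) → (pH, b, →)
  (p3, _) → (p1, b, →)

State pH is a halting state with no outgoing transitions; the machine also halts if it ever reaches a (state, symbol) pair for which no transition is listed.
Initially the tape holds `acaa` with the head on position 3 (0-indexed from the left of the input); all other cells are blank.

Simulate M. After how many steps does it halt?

14

p0 | _aca[a]____   read a → write b, move ←, go to p0
p0 | _ac[a]b____   read a → write b, move ←, go to p0
p0 | _a[c]bb____   read c → write b, move ←, go to p0
p0 | _[a]bbb____   read a → write b, move ←, go to p0
p0 | [_]bbbb____   read _ → write b, move →, go to p3
p3 | b[b]bbb____   read b → write c, move →, go to p3
p3 | bc[b]bb____   read b → write c, move →, go to p3
p3 | bcc[b]b____   read b → write c, move →, go to p3
p3 | bccc[b]____   read b → write c, move →, go to p3
p3 | bcccc[_]___   read _ → write b, move →, go to p1
p1 | bccccb[_]__   read _ → write _, move →, go to p2
p2 | bccccb_[_]_   read _ → write c, move ←, go to p0
p0 | bccccb[_]c_   read _ → write b, move →, go to p3
p3 | bccccbb[c]_   read c → write b, move →, go to pH
pH | bccccbbb[_]
M halts after 14 transitions.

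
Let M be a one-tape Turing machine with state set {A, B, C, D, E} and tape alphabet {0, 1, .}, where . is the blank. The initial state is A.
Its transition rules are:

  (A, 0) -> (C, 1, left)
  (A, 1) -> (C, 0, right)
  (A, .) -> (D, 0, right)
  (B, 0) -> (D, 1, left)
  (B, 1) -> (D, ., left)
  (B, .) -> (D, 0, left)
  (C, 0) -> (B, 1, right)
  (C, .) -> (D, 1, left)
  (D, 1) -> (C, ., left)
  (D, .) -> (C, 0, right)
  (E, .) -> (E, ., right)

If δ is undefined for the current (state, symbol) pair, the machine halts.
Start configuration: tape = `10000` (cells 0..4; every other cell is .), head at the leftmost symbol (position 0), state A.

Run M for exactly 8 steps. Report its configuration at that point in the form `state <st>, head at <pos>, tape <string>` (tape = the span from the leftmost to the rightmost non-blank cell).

state D, head at -2, tape 1.0100

state=A head=0 tape=..[1]0000   (A,1)→(C,0,right)
state=C head=1 tape=..0[0]000   (C,0)→(B,1,right)
state=B head=2 tape=..01[0]00   (B,0)→(D,1,left)
state=D head=1 tape=..0[1]100   (D,1)→(C,.,left)
state=C head=0 tape=..[0].100   (C,0)→(B,1,right)
state=B head=1 tape=..1[.]100   (B,.)→(D,0,left)
state=D head=0 tape=..[1]0100   (D,1)→(C,.,left)
state=C head=-1 tape=.[.].0100   (C,.)→(D,1,left)
state=D head=-2 tape=[.]1.0100
After 8 steps: state D, head at -2, tape 1.0100.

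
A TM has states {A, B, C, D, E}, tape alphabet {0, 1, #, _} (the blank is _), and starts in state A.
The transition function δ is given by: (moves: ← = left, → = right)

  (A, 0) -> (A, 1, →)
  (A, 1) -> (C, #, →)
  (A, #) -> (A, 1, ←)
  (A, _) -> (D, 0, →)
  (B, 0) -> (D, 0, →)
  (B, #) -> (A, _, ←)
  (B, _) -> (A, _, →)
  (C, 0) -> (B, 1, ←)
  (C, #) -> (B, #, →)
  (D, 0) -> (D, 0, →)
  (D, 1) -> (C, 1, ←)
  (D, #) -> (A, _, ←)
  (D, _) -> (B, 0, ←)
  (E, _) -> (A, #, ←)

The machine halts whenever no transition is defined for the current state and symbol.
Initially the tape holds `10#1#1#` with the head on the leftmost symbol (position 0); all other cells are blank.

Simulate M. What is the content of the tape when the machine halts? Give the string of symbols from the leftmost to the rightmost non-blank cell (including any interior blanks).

#11#1#1#

A | __[1]0#1#1#   read 1 → write #, move →, go to C
C | __#[0]#1#1#   read 0 → write 1, move ←, go to B
B | __[#]1#1#1#   read # → write _, move ←, go to A
A | _[_]_1#1#1#   read _ → write 0, move →, go to D
D | _0[_]1#1#1#   read _ → write 0, move ←, go to B
B | _[0]01#1#1#   read 0 → write 0, move →, go to D
D | _0[0]1#1#1#   read 0 → write 0, move →, go to D
D | _00[1]#1#1#   read 1 → write 1, move ←, go to C
C | _0[0]1#1#1#   read 0 → write 1, move ←, go to B
B | _[0]11#1#1#   read 0 → write 0, move →, go to D
D | _0[1]1#1#1#   read 1 → write 1, move ←, go to C
C | _[0]11#1#1#   read 0 → write 1, move ←, go to B
B | [_]111#1#1#   read _ → write _, move →, go to A
A | _[1]11#1#1#   read 1 → write #, move →, go to C
C | _#[1]1#1#1#
The non-blank tape span at halt is #11#1#1#.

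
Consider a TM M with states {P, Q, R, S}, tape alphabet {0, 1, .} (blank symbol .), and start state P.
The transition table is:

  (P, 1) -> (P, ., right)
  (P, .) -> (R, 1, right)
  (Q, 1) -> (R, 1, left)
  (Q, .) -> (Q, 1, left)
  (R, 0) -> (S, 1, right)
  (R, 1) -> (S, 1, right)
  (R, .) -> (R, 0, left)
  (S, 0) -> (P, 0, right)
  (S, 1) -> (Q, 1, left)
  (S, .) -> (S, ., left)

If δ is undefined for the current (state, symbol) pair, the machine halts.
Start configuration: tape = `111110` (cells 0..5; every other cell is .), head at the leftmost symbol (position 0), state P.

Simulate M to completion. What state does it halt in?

P

state=P head=0 tape=[1]11110   (P,1)→(P,.,right)
state=P head=1 tape=.[1]1110   (P,1)→(P,.,right)
state=P head=2 tape=..[1]110   (P,1)→(P,.,right)
state=P head=3 tape=...[1]10   (P,1)→(P,.,right)
state=P head=4 tape=....[1]0   (P,1)→(P,.,right)
state=P head=5 tape=.....[0]
No transition is defined for (P, 0); M halts in state P.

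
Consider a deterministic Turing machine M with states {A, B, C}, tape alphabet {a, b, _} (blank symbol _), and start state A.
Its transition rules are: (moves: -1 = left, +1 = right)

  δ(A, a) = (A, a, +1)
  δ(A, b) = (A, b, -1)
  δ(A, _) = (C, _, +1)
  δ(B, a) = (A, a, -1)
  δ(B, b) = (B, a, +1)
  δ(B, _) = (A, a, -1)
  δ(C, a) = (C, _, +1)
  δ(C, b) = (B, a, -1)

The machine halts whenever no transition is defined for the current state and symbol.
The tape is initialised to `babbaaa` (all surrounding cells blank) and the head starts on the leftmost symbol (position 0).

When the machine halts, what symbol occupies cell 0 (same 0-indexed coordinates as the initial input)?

_

state=A head=0 tape=__[b]abbaaa_   (A,b)→(A,b,-1)
state=A head=-1 tape=_[_]babbaaa_   (A,_)→(C,_,+1)
state=C head=0 tape=__[b]abbaaa_   (C,b)→(B,a,-1)
state=B head=-1 tape=_[_]aabbaaa_   (B,_)→(A,a,-1)
state=A head=-2 tape=[_]aaabbaaa_   (A,_)→(C,_,+1)
state=C head=-1 tape=_[a]aabbaaa_   (C,a)→(C,_,+1)
state=C head=0 tape=__[a]abbaaa_   (C,a)→(C,_,+1)
state=C head=1 tape=___[a]bbaaa_   (C,a)→(C,_,+1)
state=C head=2 tape=____[b]baaa_   (C,b)→(B,a,-1)
state=B head=1 tape=___[_]abaaa_   (B,_)→(A,a,-1)
state=A head=0 tape=__[_]aabaaa_   (A,_)→(C,_,+1)
state=C head=1 tape=___[a]abaaa_   (C,a)→(C,_,+1)
state=C head=2 tape=____[a]baaa_   (C,a)→(C,_,+1)
state=C head=3 tape=_____[b]aaa_   (C,b)→(B,a,-1)
state=B head=2 tape=____[_]aaaa_   (B,_)→(A,a,-1)
state=A head=1 tape=___[_]aaaaa_   (A,_)→(C,_,+1)
state=C head=2 tape=____[a]aaaa_   (C,a)→(C,_,+1)
state=C head=3 tape=_____[a]aaa_   (C,a)→(C,_,+1)
state=C head=4 tape=______[a]aa_   (C,a)→(C,_,+1)
state=C head=5 tape=_______[a]a_   (C,a)→(C,_,+1)
state=C head=6 tape=________[a]_   (C,a)→(C,_,+1)
state=C head=7 tape=_________[_]
Cell 0 holds _ when M halts.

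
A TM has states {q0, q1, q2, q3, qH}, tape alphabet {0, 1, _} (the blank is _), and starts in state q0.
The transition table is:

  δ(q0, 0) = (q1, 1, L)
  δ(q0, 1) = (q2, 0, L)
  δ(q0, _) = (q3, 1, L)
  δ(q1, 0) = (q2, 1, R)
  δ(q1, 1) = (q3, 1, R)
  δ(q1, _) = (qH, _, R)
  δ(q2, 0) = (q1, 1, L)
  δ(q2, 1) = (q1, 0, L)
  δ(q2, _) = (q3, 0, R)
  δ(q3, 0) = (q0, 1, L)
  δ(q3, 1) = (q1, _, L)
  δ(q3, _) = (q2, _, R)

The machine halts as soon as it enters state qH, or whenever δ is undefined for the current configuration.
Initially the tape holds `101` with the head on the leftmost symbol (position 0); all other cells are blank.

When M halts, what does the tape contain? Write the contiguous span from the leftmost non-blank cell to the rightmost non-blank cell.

state=q0 head=0 tape=__[1]01   (q0,1)→(q2,0,L)
state=q2 head=-1 tape=_[_]001   (q2,_)→(q3,0,R)
state=q3 head=0 tape=_0[0]01   (q3,0)→(q0,1,L)
state=q0 head=-1 tape=_[0]101   (q0,0)→(q1,1,L)
state=q1 head=-2 tape=[_]1101   (q1,_)→(qH,_,R)
state=qH head=-1 tape=_[1]101
The non-blank tape span at halt is 1101.

1101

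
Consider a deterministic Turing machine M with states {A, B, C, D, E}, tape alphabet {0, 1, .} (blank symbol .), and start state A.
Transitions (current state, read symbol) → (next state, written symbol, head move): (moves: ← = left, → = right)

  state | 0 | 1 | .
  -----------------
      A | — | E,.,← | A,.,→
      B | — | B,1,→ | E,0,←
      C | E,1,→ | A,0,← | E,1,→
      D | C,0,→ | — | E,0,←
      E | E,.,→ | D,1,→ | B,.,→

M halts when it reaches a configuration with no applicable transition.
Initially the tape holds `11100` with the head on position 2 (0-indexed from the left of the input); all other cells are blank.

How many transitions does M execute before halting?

A | 11[1]00..   read 1 → write ., move ←, go to E
E | 1[1].00..   read 1 → write 1, move →, go to D
D | 11[.]00..   read . → write 0, move ←, go to E
E | 1[1]000..   read 1 → write 1, move →, go to D
D | 11[0]00..   read 0 → write 0, move →, go to C
C | 110[0]0..   read 0 → write 1, move →, go to E
E | 1101[0]..   read 0 → write ., move →, go to E
E | 1101.[.].   read . → write ., move →, go to B
B | 1101..[.]   read . → write 0, move ←, go to E
E | 1101.[.]0   read . → write ., move →, go to B
B | 1101..[0]
M halts after 10 transitions.

10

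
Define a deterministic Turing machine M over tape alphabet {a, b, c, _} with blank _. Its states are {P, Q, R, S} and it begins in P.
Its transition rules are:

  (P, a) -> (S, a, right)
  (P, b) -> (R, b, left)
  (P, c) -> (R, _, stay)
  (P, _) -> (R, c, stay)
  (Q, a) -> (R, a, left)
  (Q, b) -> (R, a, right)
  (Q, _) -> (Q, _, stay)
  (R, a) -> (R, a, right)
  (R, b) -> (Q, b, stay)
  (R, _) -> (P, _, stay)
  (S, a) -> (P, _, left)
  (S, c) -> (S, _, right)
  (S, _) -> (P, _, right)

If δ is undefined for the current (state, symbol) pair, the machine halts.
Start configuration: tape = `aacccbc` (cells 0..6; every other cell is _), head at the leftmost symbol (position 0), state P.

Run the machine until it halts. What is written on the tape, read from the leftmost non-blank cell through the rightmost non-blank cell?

a_cccbc

P | [a]acccbc   read a → write a, move right, go to S
S | a[a]cccbc   read a → write _, move left, go to P
P | [a]_cccbc   read a → write a, move right, go to S
S | a[_]cccbc   read _ → write _, move right, go to P
P | a_[c]ccbc   read c → write _, move stay, go to R
R | a_[_]ccbc   read _ → write _, move stay, go to P
P | a_[_]ccbc   read _ → write c, move stay, go to R
R | a_[c]ccbc
The non-blank tape span at halt is a_cccbc.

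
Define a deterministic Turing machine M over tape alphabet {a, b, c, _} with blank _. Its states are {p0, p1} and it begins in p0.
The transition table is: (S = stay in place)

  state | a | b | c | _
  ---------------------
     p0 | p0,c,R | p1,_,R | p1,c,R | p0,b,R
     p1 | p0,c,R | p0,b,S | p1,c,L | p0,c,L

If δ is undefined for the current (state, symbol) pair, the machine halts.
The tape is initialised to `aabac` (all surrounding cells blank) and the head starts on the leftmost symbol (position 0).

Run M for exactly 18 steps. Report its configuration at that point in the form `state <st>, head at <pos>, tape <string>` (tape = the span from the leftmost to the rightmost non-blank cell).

state p1, head at 0, tape bccccccc

state=p0 head=0 tape=__[a]abac_   (p0,a)→(p0,c,R)
state=p0 head=1 tape=__c[a]bac_   (p0,a)→(p0,c,R)
state=p0 head=2 tape=__cc[b]ac_   (p0,b)→(p1,_,R)
state=p1 head=3 tape=__cc_[a]c_   (p1,a)→(p0,c,R)
state=p0 head=4 tape=__cc_c[c]_   (p0,c)→(p1,c,R)
state=p1 head=5 tape=__cc_cc[_]   (p1,_)→(p0,c,L)
state=p0 head=4 tape=__cc_c[c]c   (p0,c)→(p1,c,R)
state=p1 head=5 tape=__cc_cc[c]   (p1,c)→(p1,c,L)
state=p1 head=4 tape=__cc_c[c]c   (p1,c)→(p1,c,L)
state=p1 head=3 tape=__cc_[c]cc   (p1,c)→(p1,c,L)
state=p1 head=2 tape=__cc[_]ccc   (p1,_)→(p0,c,L)
state=p0 head=1 tape=__c[c]cccc   (p0,c)→(p1,c,R)
state=p1 head=2 tape=__cc[c]ccc   (p1,c)→(p1,c,L)
state=p1 head=1 tape=__c[c]cccc   (p1,c)→(p1,c,L)
state=p1 head=0 tape=__[c]ccccc   (p1,c)→(p1,c,L)
state=p1 head=-1 tape=_[_]cccccc   (p1,_)→(p0,c,L)
state=p0 head=-2 tape=[_]ccccccc   (p0,_)→(p0,b,R)
state=p0 head=-1 tape=b[c]cccccc   (p0,c)→(p1,c,R)
state=p1 head=0 tape=bc[c]ccccc
After 18 steps: state p1, head at 0, tape bccccccc.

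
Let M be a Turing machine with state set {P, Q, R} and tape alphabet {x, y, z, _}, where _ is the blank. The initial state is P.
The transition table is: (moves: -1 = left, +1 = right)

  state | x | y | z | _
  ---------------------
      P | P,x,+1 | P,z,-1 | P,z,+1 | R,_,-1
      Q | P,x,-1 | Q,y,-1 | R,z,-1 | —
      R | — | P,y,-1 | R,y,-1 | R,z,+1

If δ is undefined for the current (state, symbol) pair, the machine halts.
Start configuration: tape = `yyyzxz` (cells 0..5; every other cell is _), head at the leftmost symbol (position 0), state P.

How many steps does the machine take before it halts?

state=P head=0 tape=___[y]yyzxz_   (P,y)→(P,z,-1)
state=P head=-1 tape=__[_]zyyzxz_   (P,_)→(R,_,-1)
state=R head=-2 tape=_[_]_zyyzxz_   (R,_)→(R,z,+1)
state=R head=-1 tape=_z[_]zyyzxz_   (R,_)→(R,z,+1)
state=R head=0 tape=_zz[z]yyzxz_   (R,z)→(R,y,-1)
state=R head=-1 tape=_z[z]yyyzxz_   (R,z)→(R,y,-1)
state=R head=-2 tape=_[z]yyyyzxz_   (R,z)→(R,y,-1)
state=R head=-3 tape=[_]yyyyyzxz_   (R,_)→(R,z,+1)
state=R head=-2 tape=z[y]yyyyzxz_   (R,y)→(P,y,-1)
state=P head=-3 tape=[z]yyyyyzxz_   (P,z)→(P,z,+1)
state=P head=-2 tape=z[y]yyyyzxz_   (P,y)→(P,z,-1)
state=P head=-3 tape=[z]zyyyyzxz_   (P,z)→(P,z,+1)
state=P head=-2 tape=z[z]yyyyzxz_   (P,z)→(P,z,+1)
state=P head=-1 tape=zz[y]yyyzxz_   (P,y)→(P,z,-1)
state=P head=-2 tape=z[z]zyyyzxz_   (P,z)→(P,z,+1)
state=P head=-1 tape=zz[z]yyyzxz_   (P,z)→(P,z,+1)
state=P head=0 tape=zzz[y]yyzxz_   (P,y)→(P,z,-1)
state=P head=-1 tape=zz[z]zyyzxz_   (P,z)→(P,z,+1)
state=P head=0 tape=zzz[z]yyzxz_   (P,z)→(P,z,+1)
state=P head=1 tape=zzzz[y]yzxz_   (P,y)→(P,z,-1)
state=P head=0 tape=zzz[z]zyzxz_   (P,z)→(P,z,+1)
state=P head=1 tape=zzzz[z]yzxz_   (P,z)→(P,z,+1)
state=P head=2 tape=zzzzz[y]zxz_   (P,y)→(P,z,-1)
state=P head=1 tape=zzzz[z]zzxz_   (P,z)→(P,z,+1)
state=P head=2 tape=zzzzz[z]zxz_   (P,z)→(P,z,+1)
state=P head=3 tape=zzzzzz[z]xz_   (P,z)→(P,z,+1)
state=P head=4 tape=zzzzzzz[x]z_   (P,x)→(P,x,+1)
state=P head=5 tape=zzzzzzzx[z]_   (P,z)→(P,z,+1)
state=P head=6 tape=zzzzzzzxz[_]   (P,_)→(R,_,-1)
state=R head=5 tape=zzzzzzzx[z]_   (R,z)→(R,y,-1)
state=R head=4 tape=zzzzzzz[x]y_
M halts after 30 transitions.

30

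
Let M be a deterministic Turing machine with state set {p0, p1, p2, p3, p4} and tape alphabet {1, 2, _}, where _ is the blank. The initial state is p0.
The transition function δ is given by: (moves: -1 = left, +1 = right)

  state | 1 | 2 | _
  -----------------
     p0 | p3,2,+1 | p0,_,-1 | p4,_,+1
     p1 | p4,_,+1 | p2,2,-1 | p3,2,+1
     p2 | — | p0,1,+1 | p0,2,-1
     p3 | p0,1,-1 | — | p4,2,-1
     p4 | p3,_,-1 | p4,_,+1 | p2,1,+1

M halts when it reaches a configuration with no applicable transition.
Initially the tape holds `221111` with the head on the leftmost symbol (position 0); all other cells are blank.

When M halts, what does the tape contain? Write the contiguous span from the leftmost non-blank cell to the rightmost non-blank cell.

p0 | _[2]21111   read 2 → write _, move -1, go to p0
p0 | [_]_21111   read _ → write _, move +1, go to p4
p4 | _[_]21111   read _ → write 1, move +1, go to p2
p2 | _1[2]1111   read 2 → write 1, move +1, go to p0
p0 | _11[1]111   read 1 → write 2, move +1, go to p3
p3 | _112[1]11   read 1 → write 1, move -1, go to p0
p0 | _11[2]111   read 2 → write _, move -1, go to p0
p0 | _1[1]_111   read 1 → write 2, move +1, go to p3
p3 | _12[_]111   read _ → write 2, move -1, go to p4
p4 | _1[2]2111   read 2 → write _, move +1, go to p4
p4 | _1_[2]111   read 2 → write _, move +1, go to p4
p4 | _1__[1]11   read 1 → write _, move -1, go to p3
p3 | _1_[_]_11   read _ → write 2, move -1, go to p4
p4 | _1[_]2_11   read _ → write 1, move +1, go to p2
p2 | _11[2]_11   read 2 → write 1, move +1, go to p0
p0 | _111[_]11   read _ → write _, move +1, go to p4
p4 | _111_[1]1   read 1 → write _, move -1, go to p3
p3 | _111[_]_1   read _ → write 2, move -1, go to p4
p4 | _11[1]2_1   read 1 → write _, move -1, go to p3
p3 | _1[1]_2_1   read 1 → write 1, move -1, go to p0
p0 | _[1]1_2_1   read 1 → write 2, move +1, go to p3
p3 | _2[1]_2_1   read 1 → write 1, move -1, go to p0
p0 | _[2]1_2_1   read 2 → write _, move -1, go to p0
p0 | [_]_1_2_1   read _ → write _, move +1, go to p4
p4 | _[_]1_2_1   read _ → write 1, move +1, go to p2
p2 | _1[1]_2_1
The non-blank tape span at halt is 11_2_1.

11_2_1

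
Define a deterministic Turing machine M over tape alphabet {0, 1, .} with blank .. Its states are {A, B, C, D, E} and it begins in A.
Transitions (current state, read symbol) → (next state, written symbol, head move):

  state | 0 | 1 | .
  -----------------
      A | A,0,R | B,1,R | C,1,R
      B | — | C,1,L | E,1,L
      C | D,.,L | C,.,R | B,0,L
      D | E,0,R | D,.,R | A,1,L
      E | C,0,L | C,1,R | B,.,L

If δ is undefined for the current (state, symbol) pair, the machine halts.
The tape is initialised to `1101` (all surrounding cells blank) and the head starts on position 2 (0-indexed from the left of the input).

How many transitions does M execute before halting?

A | 11[0]1..   read 0 → write 0, move R, go to A
A | 110[1]..   read 1 → write 1, move R, go to B
B | 1101[.].   read . → write 1, move L, go to E
E | 110[1]1.   read 1 → write 1, move R, go to C
C | 1101[1].   read 1 → write ., move R, go to C
C | 1101.[.]   read . → write 0, move L, go to B
B | 1101[.]0   read . → write 1, move L, go to E
E | 110[1]10   read 1 → write 1, move R, go to C
C | 1101[1]0   read 1 → write ., move R, go to C
C | 1101.[0]   read 0 → write ., move L, go to D
D | 1101[.].   read . → write 1, move L, go to A
A | 110[1]1.   read 1 → write 1, move R, go to B
B | 1101[1].   read 1 → write 1, move L, go to C
C | 110[1]1.   read 1 → write ., move R, go to C
C | 110.[1].   read 1 → write ., move R, go to C
C | 110..[.]   read . → write 0, move L, go to B
B | 110.[.]0   read . → write 1, move L, go to E
E | 110[.]10   read . → write ., move L, go to B
B | 11[0].10
M halts after 18 transitions.

18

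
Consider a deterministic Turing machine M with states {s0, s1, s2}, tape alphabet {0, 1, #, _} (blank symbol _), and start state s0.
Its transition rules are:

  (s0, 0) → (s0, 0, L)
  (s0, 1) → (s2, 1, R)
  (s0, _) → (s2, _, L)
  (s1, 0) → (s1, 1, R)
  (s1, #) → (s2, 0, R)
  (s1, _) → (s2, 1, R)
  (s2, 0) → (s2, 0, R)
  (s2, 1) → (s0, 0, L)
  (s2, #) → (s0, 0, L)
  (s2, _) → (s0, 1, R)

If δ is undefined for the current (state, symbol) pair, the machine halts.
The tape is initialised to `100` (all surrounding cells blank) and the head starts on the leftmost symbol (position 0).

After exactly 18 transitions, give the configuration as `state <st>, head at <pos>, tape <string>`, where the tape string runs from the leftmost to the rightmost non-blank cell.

s0 | [1]00___   read 1 → write 1, move R, go to s2
s2 | 1[0]0___   read 0 → write 0, move R, go to s2
s2 | 10[0]___   read 0 → write 0, move R, go to s2
s2 | 100[_]__   read _ → write 1, move R, go to s0
s0 | 1001[_]_   read _ → write _, move L, go to s2
s2 | 100[1]__   read 1 → write 0, move L, go to s0
s0 | 10[0]0__   read 0 → write 0, move L, go to s0
s0 | 1[0]00__   read 0 → write 0, move L, go to s0
s0 | [1]000__   read 1 → write 1, move R, go to s2
s2 | 1[0]00__   read 0 → write 0, move R, go to s2
s2 | 10[0]0__   read 0 → write 0, move R, go to s2
s2 | 100[0]__   read 0 → write 0, move R, go to s2
s2 | 1000[_]_   read _ → write 1, move R, go to s0
s0 | 10001[_]   read _ → write _, move L, go to s2
s2 | 1000[1]_   read 1 → write 0, move L, go to s0
s0 | 100[0]0_   read 0 → write 0, move L, go to s0
s0 | 10[0]00_   read 0 → write 0, move L, go to s0
s0 | 1[0]000_   read 0 → write 0, move L, go to s0
s0 | [1]0000_
After 18 steps: state s0, head at 0, tape 10000.

state s0, head at 0, tape 10000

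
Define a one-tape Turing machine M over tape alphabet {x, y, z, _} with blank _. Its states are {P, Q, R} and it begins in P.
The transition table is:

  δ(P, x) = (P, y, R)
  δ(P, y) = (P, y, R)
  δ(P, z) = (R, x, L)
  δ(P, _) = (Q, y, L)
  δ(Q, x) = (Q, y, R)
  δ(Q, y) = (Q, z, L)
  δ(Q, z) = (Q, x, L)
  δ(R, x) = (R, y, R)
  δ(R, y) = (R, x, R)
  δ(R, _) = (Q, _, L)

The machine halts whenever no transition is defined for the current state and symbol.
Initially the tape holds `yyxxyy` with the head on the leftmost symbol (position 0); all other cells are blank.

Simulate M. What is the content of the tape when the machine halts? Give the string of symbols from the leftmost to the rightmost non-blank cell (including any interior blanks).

zzzzzzy

P | _[y]yxxyy_   read y → write y, move R, go to P
P | _y[y]xxyy_   read y → write y, move R, go to P
P | _yy[x]xyy_   read x → write y, move R, go to P
P | _yyy[x]yy_   read x → write y, move R, go to P
P | _yyyy[y]y_   read y → write y, move R, go to P
P | _yyyyy[y]_   read y → write y, move R, go to P
P | _yyyyyy[_]   read _ → write y, move L, go to Q
Q | _yyyyy[y]y   read y → write z, move L, go to Q
Q | _yyyy[y]zy   read y → write z, move L, go to Q
Q | _yyy[y]zzy   read y → write z, move L, go to Q
Q | _yy[y]zzzy   read y → write z, move L, go to Q
Q | _y[y]zzzzy   read y → write z, move L, go to Q
Q | _[y]zzzzzy   read y → write z, move L, go to Q
Q | [_]zzzzzzy
The non-blank tape span at halt is zzzzzzy.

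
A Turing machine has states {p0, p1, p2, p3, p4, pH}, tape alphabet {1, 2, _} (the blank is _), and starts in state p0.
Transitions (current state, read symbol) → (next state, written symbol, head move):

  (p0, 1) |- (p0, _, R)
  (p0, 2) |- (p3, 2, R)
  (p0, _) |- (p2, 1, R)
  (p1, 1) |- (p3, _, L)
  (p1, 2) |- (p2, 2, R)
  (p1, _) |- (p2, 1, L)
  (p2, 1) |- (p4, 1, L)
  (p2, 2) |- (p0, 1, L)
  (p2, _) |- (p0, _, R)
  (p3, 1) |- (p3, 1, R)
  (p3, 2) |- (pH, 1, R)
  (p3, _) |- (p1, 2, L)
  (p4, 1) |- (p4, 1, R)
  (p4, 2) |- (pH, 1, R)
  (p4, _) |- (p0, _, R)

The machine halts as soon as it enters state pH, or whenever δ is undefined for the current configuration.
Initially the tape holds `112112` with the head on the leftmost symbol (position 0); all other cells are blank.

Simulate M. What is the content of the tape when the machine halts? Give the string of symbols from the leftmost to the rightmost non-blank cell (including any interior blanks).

state=p0 head=0 tape=[1]12112_   (p0,1)→(p0,_,R)
state=p0 head=1 tape=_[1]2112_   (p0,1)→(p0,_,R)
state=p0 head=2 tape=__[2]112_   (p0,2)→(p3,2,R)
state=p3 head=3 tape=__2[1]12_   (p3,1)→(p3,1,R)
state=p3 head=4 tape=__21[1]2_   (p3,1)→(p3,1,R)
state=p3 head=5 tape=__211[2]_   (p3,2)→(pH,1,R)
state=pH head=6 tape=__2111[_]
The non-blank tape span at halt is 2111.

2111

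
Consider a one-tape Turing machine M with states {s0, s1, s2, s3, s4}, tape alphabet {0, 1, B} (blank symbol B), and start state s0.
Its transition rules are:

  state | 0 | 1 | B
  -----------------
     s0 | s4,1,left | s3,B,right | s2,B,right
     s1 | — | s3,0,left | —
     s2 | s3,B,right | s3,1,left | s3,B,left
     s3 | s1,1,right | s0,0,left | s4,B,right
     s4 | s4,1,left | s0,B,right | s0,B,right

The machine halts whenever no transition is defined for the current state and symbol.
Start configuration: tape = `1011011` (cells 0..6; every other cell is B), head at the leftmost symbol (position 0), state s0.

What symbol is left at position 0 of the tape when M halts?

B

s0 | [1]011011   read 1 → write B, move right, go to s3
s3 | B[0]11011   read 0 → write 1, move right, go to s1
s1 | B1[1]1011   read 1 → write 0, move left, go to s3
s3 | B[1]01011   read 1 → write 0, move left, go to s0
s0 | [B]001011   read B → write B, move right, go to s2
s2 | B[0]01011   read 0 → write B, move right, go to s3
s3 | BB[0]1011   read 0 → write 1, move right, go to s1
s1 | BB1[1]011   read 1 → write 0, move left, go to s3
s3 | BB[1]0011   read 1 → write 0, move left, go to s0
s0 | B[B]00011   read B → write B, move right, go to s2
s2 | BB[0]0011   read 0 → write B, move right, go to s3
s3 | BBB[0]011   read 0 → write 1, move right, go to s1
s1 | BBB1[0]11
Cell 0 holds B when M halts.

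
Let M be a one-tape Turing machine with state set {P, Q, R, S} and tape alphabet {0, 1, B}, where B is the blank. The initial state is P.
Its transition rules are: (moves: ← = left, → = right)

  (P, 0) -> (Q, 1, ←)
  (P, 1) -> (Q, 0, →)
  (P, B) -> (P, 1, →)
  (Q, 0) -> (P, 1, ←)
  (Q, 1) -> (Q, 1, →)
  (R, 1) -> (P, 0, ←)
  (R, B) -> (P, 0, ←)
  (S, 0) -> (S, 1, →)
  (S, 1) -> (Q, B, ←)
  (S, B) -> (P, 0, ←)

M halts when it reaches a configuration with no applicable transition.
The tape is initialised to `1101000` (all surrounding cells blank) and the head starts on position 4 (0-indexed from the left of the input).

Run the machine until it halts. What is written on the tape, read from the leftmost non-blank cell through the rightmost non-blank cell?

1101001

state=P head=4 tape=1101[0]00B   (P,0)→(Q,1,←)
state=Q head=3 tape=110[1]100B   (Q,1)→(Q,1,→)
state=Q head=4 tape=1101[1]00B   (Q,1)→(Q,1,→)
state=Q head=5 tape=11011[0]0B   (Q,0)→(P,1,←)
state=P head=4 tape=1101[1]10B   (P,1)→(Q,0,→)
state=Q head=5 tape=11010[1]0B   (Q,1)→(Q,1,→)
state=Q head=6 tape=110101[0]B   (Q,0)→(P,1,←)
state=P head=5 tape=11010[1]1B   (P,1)→(Q,0,→)
state=Q head=6 tape=110100[1]B   (Q,1)→(Q,1,→)
state=Q head=7 tape=1101001[B]
The non-blank tape span at halt is 1101001.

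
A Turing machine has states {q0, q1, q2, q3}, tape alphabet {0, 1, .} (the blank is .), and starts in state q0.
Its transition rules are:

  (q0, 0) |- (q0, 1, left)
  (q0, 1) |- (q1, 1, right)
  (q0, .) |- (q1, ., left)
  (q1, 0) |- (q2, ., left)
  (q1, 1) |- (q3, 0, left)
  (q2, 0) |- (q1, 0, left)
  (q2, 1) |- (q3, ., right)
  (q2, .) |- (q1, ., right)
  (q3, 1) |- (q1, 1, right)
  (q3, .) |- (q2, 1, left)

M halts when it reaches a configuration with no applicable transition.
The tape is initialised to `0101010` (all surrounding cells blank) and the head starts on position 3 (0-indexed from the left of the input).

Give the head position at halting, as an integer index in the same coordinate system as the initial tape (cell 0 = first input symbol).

state=q0 head=3 tape=010[1]010   (q0,1)→(q1,1,right)
state=q1 head=4 tape=0101[0]10   (q1,0)→(q2,.,left)
state=q2 head=3 tape=010[1].10   (q2,1)→(q3,.,right)
state=q3 head=4 tape=010.[.]10   (q3,.)→(q2,1,left)
state=q2 head=3 tape=010[.]110   (q2,.)→(q1,.,right)
state=q1 head=4 tape=010.[1]10   (q1,1)→(q3,0,left)
state=q3 head=3 tape=010[.]010   (q3,.)→(q2,1,left)
state=q2 head=2 tape=01[0]1010   (q2,0)→(q1,0,left)
state=q1 head=1 tape=0[1]01010   (q1,1)→(q3,0,left)
state=q3 head=0 tape=[0]001010
At halt the head is at cell 0.

0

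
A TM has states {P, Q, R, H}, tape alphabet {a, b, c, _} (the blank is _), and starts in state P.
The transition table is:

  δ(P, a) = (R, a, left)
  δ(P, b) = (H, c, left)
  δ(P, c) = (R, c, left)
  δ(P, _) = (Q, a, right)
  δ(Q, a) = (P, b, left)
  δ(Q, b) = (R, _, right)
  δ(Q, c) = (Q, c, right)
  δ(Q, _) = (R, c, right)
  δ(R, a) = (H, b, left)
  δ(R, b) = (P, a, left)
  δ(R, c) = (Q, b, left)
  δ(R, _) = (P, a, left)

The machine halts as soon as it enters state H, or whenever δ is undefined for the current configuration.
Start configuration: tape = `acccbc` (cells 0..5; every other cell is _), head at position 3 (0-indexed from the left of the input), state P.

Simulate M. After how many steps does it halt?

P | __acc[c]bc   read c → write c, move left, go to R
R | __ac[c]cbc   read c → write b, move left, go to Q
Q | __a[c]bcbc   read c → write c, move right, go to Q
Q | __ac[b]cbc   read b → write _, move right, go to R
R | __ac_[c]bc   read c → write b, move left, go to Q
Q | __ac[_]bbc   read _ → write c, move right, go to R
R | __acc[b]bc   read b → write a, move left, go to P
P | __ac[c]abc   read c → write c, move left, go to R
R | __a[c]cabc   read c → write b, move left, go to Q
Q | __[a]bcabc   read a → write b, move left, go to P
P | _[_]bbcabc   read _ → write a, move right, go to Q
Q | _a[b]bcabc   read b → write _, move right, go to R
R | _a_[b]cabc   read b → write a, move left, go to P
P | _a[_]acabc   read _ → write a, move right, go to Q
Q | _aa[a]cabc   read a → write b, move left, go to P
P | _a[a]bcabc   read a → write a, move left, go to R
R | _[a]abcabc   read a → write b, move left, go to H
H | [_]babcabc
M halts after 17 transitions.

17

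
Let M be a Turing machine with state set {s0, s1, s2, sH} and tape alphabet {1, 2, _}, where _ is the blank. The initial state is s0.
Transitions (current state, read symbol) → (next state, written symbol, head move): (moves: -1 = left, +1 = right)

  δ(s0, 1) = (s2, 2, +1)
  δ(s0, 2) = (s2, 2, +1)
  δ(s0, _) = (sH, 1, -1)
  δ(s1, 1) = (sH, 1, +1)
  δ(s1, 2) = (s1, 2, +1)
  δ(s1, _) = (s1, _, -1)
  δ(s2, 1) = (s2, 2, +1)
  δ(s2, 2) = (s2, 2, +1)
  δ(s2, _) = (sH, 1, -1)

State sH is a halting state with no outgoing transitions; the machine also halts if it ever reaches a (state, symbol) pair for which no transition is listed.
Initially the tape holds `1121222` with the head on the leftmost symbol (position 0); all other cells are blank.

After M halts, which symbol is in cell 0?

2

s0 | [1]121222_   read 1 → write 2, move +1, go to s2
s2 | 2[1]21222_   read 1 → write 2, move +1, go to s2
s2 | 22[2]1222_   read 2 → write 2, move +1, go to s2
s2 | 222[1]222_   read 1 → write 2, move +1, go to s2
s2 | 2222[2]22_   read 2 → write 2, move +1, go to s2
s2 | 22222[2]2_   read 2 → write 2, move +1, go to s2
s2 | 222222[2]_   read 2 → write 2, move +1, go to s2
s2 | 2222222[_]   read _ → write 1, move -1, go to sH
sH | 222222[2]1
Cell 0 holds 2 when M halts.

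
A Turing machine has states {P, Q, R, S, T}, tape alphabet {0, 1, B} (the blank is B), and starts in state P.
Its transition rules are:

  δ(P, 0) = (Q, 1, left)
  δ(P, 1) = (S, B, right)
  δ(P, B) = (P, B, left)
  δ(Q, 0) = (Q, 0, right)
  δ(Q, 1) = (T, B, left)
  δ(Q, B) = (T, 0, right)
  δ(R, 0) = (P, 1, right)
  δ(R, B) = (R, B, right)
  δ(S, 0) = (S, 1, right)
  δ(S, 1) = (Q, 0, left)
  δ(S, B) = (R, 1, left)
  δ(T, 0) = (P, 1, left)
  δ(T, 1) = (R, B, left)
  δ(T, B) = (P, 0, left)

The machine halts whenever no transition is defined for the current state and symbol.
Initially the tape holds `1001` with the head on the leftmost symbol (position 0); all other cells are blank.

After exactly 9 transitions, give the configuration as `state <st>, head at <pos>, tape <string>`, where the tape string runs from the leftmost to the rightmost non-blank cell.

state R, head at 3, tape 0

state=P head=0 tape=[1]001   (P,1)→(S,B,right)
state=S head=1 tape=B[0]01   (S,0)→(S,1,right)
state=S head=2 tape=B1[0]1   (S,0)→(S,1,right)
state=S head=3 tape=B11[1]   (S,1)→(Q,0,left)
state=Q head=2 tape=B1[1]0   (Q,1)→(T,B,left)
state=T head=1 tape=B[1]B0   (T,1)→(R,B,left)
state=R head=0 tape=[B]BB0   (R,B)→(R,B,right)
state=R head=1 tape=B[B]B0   (R,B)→(R,B,right)
state=R head=2 tape=BB[B]0   (R,B)→(R,B,right)
state=R head=3 tape=BBB[0]
After 9 steps: state R, head at 3, tape 0.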